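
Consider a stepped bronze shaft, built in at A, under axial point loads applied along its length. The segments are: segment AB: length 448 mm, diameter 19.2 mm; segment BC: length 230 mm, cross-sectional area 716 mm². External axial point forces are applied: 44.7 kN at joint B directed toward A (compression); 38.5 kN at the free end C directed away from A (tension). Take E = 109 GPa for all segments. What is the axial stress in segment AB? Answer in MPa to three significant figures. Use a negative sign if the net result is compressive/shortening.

-21.4 MPa

Internal axial forces (sectioning from the free end, tension +): N_BC = 38.5 kN, N_AB = -6.2 kN.
A_AB = 289.5 mm².
σ_AB = N_AB/A_AB = -6200/289.5 = -21.41 MPa.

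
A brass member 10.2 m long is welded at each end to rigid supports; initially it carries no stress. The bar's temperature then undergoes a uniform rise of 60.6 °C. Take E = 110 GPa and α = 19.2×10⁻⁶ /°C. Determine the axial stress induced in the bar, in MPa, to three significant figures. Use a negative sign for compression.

Free thermal expansion αLΔT = 19.2e-6 · 10200 · 60.6 = 11.87 mm.
The walls impose strain ε = −(11.87)/10200 = -1.1635e-03; σ = Eε = 110000 · -1.1635e-03 = -128 MPa.

-128 MPa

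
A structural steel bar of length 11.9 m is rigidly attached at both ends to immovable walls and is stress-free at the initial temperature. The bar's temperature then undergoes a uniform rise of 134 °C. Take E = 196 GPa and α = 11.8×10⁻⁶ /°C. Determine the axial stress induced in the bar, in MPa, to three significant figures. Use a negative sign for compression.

-310 MPa

Free thermal expansion αLΔT = 11.8e-6 · 11900 · 134 = 18.82 mm.
The walls impose strain ε = −(18.82)/11900 = -1.5812e-03; σ = Eε = 196000 · -1.5812e-03 = -309.9 MPa.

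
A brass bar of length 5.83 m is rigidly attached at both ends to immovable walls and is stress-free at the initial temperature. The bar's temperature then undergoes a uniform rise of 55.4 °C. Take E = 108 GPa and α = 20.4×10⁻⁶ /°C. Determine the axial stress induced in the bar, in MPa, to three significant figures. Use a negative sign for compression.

-122 MPa

Free thermal expansion αLΔT = 20.4e-6 · 5830 · 55.4 = 6.589 mm.
The walls impose strain ε = −(6.589)/5830 = -1.1302e-03; σ = Eε = 108000 · -1.1302e-03 = -122.1 MPa.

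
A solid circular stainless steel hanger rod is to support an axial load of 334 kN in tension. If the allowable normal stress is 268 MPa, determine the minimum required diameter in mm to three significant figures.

39.8 mm

Required area A ≥ P/σ_allow = 334000/268 = 1246 mm².
For a solid circular section, d ≥ √(4A/π) = 39.83 mm.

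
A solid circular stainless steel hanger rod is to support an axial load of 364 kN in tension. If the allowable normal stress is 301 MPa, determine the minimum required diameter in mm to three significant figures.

39.2 mm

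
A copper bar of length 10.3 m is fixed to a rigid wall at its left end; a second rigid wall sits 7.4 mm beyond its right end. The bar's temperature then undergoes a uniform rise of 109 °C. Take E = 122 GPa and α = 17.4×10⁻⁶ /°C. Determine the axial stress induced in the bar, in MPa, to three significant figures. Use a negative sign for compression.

-144 MPa

Free thermal expansion αLΔT = 17.4e-6 · 10300 · 109 = 19.53 mm.
The walls engage after the gap closes; constrained expansion = 19.53 − 7.4 = 12.13 mm.
The walls impose strain ε = −(12.13)/10300 = -1.1782e-03; σ = Eε = 122000 · -1.1782e-03 = -143.7 MPa.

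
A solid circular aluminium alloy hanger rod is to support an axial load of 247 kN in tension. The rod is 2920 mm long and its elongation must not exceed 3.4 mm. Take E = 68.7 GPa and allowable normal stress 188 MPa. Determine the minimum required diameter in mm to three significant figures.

Required area A ≥ P/σ_allow = 247000/188 = 1314 mm².
For a solid circular section, d ≥ √(4A/π) = 40.9 mm.
Elongation limit: A ≥ PL/(Eδ_allow) = 247000·2920/(68700·3.4) = 3088 mm² ⇒ d ≥ 62.7 mm.
The elongation limit governs.

62.7 mm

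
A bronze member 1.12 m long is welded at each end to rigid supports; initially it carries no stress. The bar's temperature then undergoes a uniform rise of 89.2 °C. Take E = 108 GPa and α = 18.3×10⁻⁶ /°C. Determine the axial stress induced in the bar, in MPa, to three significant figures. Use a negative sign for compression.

-176 MPa

Free thermal expansion αLΔT = 18.3e-6 · 1120 · 89.2 = 1.828 mm.
The walls impose strain ε = −(1.828)/1120 = -1.6324e-03; σ = Eε = 108000 · -1.6324e-03 = -176.3 MPa.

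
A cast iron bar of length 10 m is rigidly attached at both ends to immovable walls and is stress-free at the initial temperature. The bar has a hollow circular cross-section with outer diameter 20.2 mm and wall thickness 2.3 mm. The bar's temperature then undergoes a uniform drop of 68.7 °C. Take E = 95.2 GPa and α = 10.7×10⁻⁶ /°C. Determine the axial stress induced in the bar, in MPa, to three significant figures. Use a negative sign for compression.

70.0 MPa

Free thermal expansion αLΔT = 10.7e-6 · 10000 · -68.7 = -7.351 mm.
The walls impose strain ε = −(-7.351)/10000 = 7.3509e-04; σ = Eε = 95200 · 7.3509e-04 = 69.98 MPa.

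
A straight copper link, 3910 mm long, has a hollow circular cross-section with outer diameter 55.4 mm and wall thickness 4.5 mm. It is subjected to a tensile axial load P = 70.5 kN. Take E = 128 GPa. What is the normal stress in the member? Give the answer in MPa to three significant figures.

A = 719.6 mm².
σ = N/A = 70500/719.6 = 97.97 MPa.

98.0 MPa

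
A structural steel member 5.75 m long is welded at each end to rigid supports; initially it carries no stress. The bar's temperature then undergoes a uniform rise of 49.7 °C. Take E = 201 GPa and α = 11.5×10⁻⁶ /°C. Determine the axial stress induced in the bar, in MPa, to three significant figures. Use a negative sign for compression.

Free thermal expansion αLΔT = 11.5e-6 · 5750 · 49.7 = 3.286 mm.
The walls impose strain ε = −(3.286)/5750 = -5.7155e-04; σ = Eε = 201000 · -5.7155e-04 = -114.9 MPa.

-115 MPa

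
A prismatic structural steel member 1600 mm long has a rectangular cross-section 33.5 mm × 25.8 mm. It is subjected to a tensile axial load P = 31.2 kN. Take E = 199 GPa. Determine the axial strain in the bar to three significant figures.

1.81e-04

A = 864.3 mm².
σ = N/A = 36.1 MPa; ε = σ/E = 36.1/199000 = 1.814e-04.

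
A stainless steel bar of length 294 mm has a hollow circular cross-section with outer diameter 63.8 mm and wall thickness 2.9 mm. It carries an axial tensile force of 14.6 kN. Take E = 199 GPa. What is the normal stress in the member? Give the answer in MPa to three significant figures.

A = 554.8 mm².
σ = N/A = 14600/554.8 = 26.31 MPa.

26.3 MPa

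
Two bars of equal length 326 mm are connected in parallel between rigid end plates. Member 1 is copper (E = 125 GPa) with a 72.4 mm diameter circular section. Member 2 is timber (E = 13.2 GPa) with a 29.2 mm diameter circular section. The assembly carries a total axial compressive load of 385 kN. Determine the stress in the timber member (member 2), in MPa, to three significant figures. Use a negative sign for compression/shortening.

A_1 = 4117 mm².
A_2 = 669.7 mm².
Equal strain + equilibrium ⇒ each member carries load in proportion to AE: A₁E₁ = 514600000 N, A₂E₂ = 8840000 N, ΣAE = 523400000 N.
σ₂ = P·E₂/ΣAE = -385000·13200/523400000 = -9.709 MPa.

-9.71 MPa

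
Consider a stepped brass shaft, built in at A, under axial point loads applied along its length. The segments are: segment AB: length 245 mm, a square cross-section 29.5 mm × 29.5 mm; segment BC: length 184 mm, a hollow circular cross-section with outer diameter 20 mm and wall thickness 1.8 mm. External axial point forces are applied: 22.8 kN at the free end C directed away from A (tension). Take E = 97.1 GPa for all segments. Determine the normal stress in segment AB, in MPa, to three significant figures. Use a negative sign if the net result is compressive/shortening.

Internal axial forces (sectioning from the free end, tension +): N_BC = 22.8 kN, N_AB = 22.8 kN.
A_AB = 870.2 mm².
σ_AB = N_AB/A_AB = 22800/870.2 = 26.2 MPa.

26.2 MPa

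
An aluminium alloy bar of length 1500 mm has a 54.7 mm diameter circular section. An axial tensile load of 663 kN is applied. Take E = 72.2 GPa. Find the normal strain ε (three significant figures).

0.00391

A = 2350 mm².
σ = N/A = 282.1 MPa; ε = σ/E = 282.1/72200 = 3.908e-03.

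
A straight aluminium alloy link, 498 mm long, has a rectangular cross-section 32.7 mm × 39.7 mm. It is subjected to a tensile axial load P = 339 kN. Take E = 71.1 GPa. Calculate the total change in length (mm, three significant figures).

A = 1298 mm².
δ_mech = NL/(AE) = 339000·498/(1298·71100) = 1.829 mm.

1.83 mm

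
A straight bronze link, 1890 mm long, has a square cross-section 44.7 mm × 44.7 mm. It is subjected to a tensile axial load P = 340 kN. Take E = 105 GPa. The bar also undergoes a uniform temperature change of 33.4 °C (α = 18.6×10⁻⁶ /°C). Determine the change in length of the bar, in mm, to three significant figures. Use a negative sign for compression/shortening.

4.24 mm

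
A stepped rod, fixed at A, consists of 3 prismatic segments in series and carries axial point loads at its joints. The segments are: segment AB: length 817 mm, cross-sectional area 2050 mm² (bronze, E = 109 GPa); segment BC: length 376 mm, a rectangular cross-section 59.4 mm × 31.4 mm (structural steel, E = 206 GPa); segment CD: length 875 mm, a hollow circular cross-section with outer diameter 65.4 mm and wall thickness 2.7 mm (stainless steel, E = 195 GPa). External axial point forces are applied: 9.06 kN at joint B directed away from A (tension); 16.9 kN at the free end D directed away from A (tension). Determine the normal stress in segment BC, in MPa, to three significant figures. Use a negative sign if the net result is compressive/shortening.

Internal axial forces (sectioning from the free end, tension +): N_CD = 16.9 kN, N_BC = 16.9 kN, N_AB = 25.96 kN.
A_BC = 1865 mm².
σ_BC = N_BC/A_BC = 16900/1865 = 9.061 MPa.

9.06 MPa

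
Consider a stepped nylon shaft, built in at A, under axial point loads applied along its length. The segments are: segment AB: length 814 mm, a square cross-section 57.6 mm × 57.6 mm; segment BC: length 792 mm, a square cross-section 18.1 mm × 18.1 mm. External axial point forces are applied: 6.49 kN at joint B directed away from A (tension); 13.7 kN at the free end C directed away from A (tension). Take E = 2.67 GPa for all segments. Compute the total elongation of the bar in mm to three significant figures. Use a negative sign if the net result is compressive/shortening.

Internal axial forces (sectioning from the free end, tension +): N_BC = 13.7 kN, N_AB = 20.19 kN.
A_AB = 3318 mm².
A_BC = 327.6 mm².
δ_AB = 20190·814/(3318·2670) = 1.855 mm
δ_BC = 13700·792/(327.6·2670) = 12.4 mm
δ = Σδ_i = 14.26 mm.

14.3 mm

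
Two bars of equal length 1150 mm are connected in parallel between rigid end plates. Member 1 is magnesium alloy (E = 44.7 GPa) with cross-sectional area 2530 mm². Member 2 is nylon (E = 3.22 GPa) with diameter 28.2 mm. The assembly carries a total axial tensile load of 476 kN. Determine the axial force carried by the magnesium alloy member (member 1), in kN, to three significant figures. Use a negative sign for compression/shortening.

A_2 = 624.6 mm².
Equal strain + equilibrium ⇒ each member carries load in proportion to AE: A₁E₁ = 113100000 N, A₂E₂ = 2011000 N, ΣAE = 115100000 N.
F₁ = P·A₁E₁/ΣAE = 476000·113100000/115100000 = 467700 N.

468 kN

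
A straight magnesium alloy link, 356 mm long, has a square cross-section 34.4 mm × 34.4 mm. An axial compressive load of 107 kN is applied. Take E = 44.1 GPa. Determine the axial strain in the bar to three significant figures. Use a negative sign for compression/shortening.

-0.00205

A = 1183 mm².
σ = N/A = -90.42 MPa; ε = σ/E = -90.42/44100 = -2.050e-03.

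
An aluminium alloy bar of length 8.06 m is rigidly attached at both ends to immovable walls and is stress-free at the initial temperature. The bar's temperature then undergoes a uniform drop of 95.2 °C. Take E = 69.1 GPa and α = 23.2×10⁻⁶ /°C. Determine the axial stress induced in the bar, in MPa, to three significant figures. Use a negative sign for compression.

Free thermal expansion αLΔT = 23.2e-6 · 8060 · -95.2 = -17.8 mm.
The walls impose strain ε = −(-17.8)/8060 = 2.2086e-03; σ = Eε = 69100 · 2.2086e-03 = 152.6 MPa.

153 MPa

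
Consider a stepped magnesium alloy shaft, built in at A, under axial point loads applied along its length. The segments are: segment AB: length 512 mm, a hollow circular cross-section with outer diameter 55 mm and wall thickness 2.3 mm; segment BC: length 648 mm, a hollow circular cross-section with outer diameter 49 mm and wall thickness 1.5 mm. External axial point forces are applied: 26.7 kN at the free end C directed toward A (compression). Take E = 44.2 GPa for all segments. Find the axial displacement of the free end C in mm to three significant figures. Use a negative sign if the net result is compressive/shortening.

-2.56 mm

Internal axial forces (sectioning from the free end, tension +): N_BC = -26.7 kN, N_AB = -26.7 kN.
A_AB = 380.8 mm².
A_BC = 223.8 mm².
δ_AB = -26700·512/(380.8·44200) = -0.8122 mm
δ_BC = -26700·648/(223.8·44200) = -1.749 mm
δ = Σδ_i = -2.561 mm.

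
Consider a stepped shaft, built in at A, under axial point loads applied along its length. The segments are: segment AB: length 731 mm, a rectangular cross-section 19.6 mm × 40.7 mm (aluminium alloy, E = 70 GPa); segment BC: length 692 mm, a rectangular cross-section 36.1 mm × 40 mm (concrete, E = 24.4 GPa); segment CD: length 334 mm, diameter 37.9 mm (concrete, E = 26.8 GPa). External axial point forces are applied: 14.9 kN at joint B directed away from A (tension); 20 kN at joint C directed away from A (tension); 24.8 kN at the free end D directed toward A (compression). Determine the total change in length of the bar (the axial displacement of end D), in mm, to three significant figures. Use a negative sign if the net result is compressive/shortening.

-0.236 mm

Internal axial forces (sectioning from the free end, tension +): N_CD = -24.8 kN, N_BC = -4.8 kN, N_AB = 10.1 kN.
A_AB = 797.7 mm².
A_BC = 1444 mm².
A_CD = 1128 mm².
δ_AB = 10100·731/(797.7·70000) = 0.1322 mm
δ_BC = -4800·692/(1444·24400) = -0.09427 mm
δ_CD = -24800·334/(1128·26800) = -0.274 mm
δ = Σδ_i = -0.236 mm.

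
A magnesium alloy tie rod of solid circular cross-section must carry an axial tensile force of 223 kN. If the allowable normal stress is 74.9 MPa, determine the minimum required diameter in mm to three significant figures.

Required area A ≥ P/σ_allow = 223000/74.9 = 2977 mm².
For a solid circular section, d ≥ √(4A/π) = 61.57 mm.

61.6 mm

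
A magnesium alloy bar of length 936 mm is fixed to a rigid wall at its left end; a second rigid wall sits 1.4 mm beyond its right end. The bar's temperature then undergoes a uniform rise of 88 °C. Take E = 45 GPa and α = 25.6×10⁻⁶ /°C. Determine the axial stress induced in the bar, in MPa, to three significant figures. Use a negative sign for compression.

-34.1 MPa

Free thermal expansion αLΔT = 25.6e-6 · 936 · 88 = 2.109 mm.
The walls engage after the gap closes; constrained expansion = 2.109 − 1.4 = 0.7086 mm.
The walls impose strain ε = −(0.7086)/936 = -7.5707e-04; σ = Eε = 45000 · -7.5707e-04 = -34.07 MPa.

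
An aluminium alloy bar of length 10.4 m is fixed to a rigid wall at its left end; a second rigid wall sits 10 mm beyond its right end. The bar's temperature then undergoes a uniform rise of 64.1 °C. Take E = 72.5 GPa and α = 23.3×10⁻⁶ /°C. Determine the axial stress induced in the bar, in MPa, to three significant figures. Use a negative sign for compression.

-38.6 MPa

Free thermal expansion αLΔT = 23.3e-6 · 10400 · 64.1 = 15.53 mm.
The walls engage after the gap closes; constrained expansion = 15.53 − 10 = 5.533 mm.
The walls impose strain ε = −(5.533)/10400 = -5.3199e-04; σ = Eε = 72500 · -5.3199e-04 = -38.57 MPa.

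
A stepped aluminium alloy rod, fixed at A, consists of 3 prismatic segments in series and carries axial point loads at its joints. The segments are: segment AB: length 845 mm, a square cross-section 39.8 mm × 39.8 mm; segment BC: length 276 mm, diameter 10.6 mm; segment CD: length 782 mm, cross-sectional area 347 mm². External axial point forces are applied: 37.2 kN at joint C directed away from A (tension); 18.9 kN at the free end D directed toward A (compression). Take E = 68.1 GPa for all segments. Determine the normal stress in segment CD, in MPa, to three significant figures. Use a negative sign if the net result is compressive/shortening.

Internal axial forces (sectioning from the free end, tension +): N_CD = -18.9 kN, N_BC = 18.3 kN, N_AB = 18.3 kN.
σ_CD = N_CD/A_CD = -18900/347 = -54.47 MPa.

-54.5 MPa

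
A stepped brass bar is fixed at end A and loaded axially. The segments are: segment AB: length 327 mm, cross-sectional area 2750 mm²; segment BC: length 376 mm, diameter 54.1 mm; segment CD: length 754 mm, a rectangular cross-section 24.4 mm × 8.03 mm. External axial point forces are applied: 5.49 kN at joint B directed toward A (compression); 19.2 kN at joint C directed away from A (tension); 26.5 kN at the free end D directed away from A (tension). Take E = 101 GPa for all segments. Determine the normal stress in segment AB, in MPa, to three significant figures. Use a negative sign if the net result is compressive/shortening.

Internal axial forces (sectioning from the free end, tension +): N_CD = 26.5 kN, N_BC = 45.7 kN, N_AB = 40.21 kN.
σ_AB = N_AB/A_AB = 40210/2750 = 14.62 MPa.

14.6 MPa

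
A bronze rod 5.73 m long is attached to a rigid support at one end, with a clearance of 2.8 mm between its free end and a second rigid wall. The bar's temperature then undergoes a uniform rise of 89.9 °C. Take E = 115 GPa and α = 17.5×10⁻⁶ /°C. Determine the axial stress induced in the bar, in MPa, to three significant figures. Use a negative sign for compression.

Free thermal expansion αLΔT = 17.5e-6 · 5730 · 89.9 = 9.015 mm.
The walls engage after the gap closes; constrained expansion = 9.015 − 2.8 = 6.215 mm.
The walls impose strain ε = −(6.215)/5730 = -1.0846e-03; σ = Eε = 115000 · -1.0846e-03 = -124.7 MPa.

-125 MPa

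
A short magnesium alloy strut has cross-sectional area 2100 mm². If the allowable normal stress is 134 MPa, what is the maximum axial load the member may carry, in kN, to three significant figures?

P_max = σ_allow · A = 134 · 2100 = 281400 N = 281.4 kN.

281 kN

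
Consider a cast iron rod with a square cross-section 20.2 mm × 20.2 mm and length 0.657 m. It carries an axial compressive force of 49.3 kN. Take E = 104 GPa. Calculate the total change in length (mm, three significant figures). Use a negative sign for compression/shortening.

-0.763 mm

A = 408 mm².
δ_mech = NL/(AE) = -49300·657/(408·104000) = -0.7633 mm.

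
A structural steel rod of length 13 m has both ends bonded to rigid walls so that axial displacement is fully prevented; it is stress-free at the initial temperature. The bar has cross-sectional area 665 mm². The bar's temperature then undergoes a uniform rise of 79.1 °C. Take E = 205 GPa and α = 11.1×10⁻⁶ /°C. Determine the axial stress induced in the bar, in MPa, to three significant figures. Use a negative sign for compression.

Free thermal expansion αLΔT = 11.1e-6 · 13000 · 79.1 = 11.41 mm.
The walls impose strain ε = −(11.41)/13000 = -8.7801e-04; σ = Eε = 205000 · -8.7801e-04 = -180 MPa.

-180 MPa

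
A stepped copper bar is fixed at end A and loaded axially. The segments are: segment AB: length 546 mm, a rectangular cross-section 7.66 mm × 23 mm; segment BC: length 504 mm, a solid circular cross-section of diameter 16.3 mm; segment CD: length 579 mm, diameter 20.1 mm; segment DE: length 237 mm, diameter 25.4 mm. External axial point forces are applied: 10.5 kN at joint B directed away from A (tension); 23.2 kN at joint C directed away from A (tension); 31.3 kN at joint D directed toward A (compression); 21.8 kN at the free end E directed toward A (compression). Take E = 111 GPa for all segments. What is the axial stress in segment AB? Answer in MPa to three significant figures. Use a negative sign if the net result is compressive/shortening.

-110 MPa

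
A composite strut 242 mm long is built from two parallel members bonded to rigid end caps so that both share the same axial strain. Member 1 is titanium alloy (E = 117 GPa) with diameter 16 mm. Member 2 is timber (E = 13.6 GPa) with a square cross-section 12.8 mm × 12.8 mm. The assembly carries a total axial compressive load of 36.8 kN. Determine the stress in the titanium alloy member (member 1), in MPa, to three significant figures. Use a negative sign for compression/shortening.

A_1 = 201.1 mm².
A_2 = 163.8 mm².
Equal strain + equilibrium ⇒ each member carries load in proportion to AE: A₁E₁ = 23520000 N, A₂E₂ = 2228000 N, ΣAE = 25750000 N.
σ₁ = P·E₁/ΣAE = -36800·117000/25750000 = -167.2 MPa.

-167 MPa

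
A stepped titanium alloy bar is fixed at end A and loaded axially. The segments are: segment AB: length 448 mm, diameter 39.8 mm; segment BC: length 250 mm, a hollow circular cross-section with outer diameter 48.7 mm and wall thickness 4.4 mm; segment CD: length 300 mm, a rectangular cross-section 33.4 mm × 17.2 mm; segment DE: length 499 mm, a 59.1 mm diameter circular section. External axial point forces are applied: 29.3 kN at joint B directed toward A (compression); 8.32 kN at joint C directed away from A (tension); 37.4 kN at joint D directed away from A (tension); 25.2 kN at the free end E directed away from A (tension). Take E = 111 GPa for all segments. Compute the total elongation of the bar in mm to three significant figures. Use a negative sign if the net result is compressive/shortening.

0.732 mm

Internal axial forces (sectioning from the free end, tension +): N_DE = 25.2 kN, N_CD = 62.6 kN, N_BC = 70.92 kN, N_AB = 41.62 kN.
A_AB = 1244 mm².
A_BC = 612.4 mm².
A_CD = 574.5 mm².
A_DE = 2743 mm².
δ_AB = 41620·448/(1244·111000) = 0.135 mm
δ_BC = 70920·250/(612.4·111000) = 0.2608 mm
δ_CD = 62600·300/(574.5·111000) = 0.2945 mm
δ_DE = 25200·499/(2743·111000) = 0.0413 mm
δ = Σδ_i = 0.7317 mm.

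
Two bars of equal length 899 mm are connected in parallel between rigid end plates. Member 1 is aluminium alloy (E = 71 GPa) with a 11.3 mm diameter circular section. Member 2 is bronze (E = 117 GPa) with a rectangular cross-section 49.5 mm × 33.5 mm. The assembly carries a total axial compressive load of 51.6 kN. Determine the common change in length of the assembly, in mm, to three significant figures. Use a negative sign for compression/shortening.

-0.231 mm

A_1 = 100.3 mm².
A_2 = 1658 mm².
Equal strain + equilibrium ⇒ each member carries load in proportion to AE: A₁E₁ = 7120000 N, A₂E₂ = 194000000 N, ΣAE = 201100000 N.
δ = PL/ΣAE = -51600·899/201100000 = -0.2306 mm.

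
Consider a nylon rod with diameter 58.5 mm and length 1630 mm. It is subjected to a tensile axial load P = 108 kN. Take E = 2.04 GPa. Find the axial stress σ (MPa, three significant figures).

40.2 MPa

A = 2688 mm².
σ = N/A = 108000/2688 = 40.18 MPa.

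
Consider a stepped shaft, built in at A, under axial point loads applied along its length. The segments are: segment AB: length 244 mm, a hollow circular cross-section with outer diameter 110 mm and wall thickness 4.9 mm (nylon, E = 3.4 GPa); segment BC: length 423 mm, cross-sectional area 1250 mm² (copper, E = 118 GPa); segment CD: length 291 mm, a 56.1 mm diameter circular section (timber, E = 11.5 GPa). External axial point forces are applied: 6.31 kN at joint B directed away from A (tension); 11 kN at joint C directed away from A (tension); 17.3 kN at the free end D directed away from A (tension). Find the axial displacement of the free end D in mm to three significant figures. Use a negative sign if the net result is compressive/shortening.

Internal axial forces (sectioning from the free end, tension +): N_CD = 17.3 kN, N_BC = 28.3 kN, N_AB = 34.61 kN.
A_AB = 1618 mm².
A_CD = 2472 mm².
δ_AB = 34610·244/(1618·3400) = 1.535 mm
δ_BC = 28300·423/(1250·118000) = 0.08116 mm
δ_CD = 17300·291/(2472·11500) = 0.1771 mm
δ = Σδ_i = 1.793 mm.

1.79 mm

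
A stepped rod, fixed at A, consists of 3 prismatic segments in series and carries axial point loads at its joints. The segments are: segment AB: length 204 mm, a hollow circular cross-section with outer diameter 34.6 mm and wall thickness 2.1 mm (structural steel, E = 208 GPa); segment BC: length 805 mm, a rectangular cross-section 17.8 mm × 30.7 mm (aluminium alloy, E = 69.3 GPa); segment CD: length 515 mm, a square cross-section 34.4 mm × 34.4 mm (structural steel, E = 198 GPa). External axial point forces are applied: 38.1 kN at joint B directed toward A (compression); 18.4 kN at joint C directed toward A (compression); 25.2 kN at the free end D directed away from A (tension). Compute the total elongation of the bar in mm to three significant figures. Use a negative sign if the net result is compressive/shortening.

Internal axial forces (sectioning from the free end, tension +): N_CD = 25.2 kN, N_BC = 6.8 kN, N_AB = -31.3 kN.
A_AB = 214.4 mm².
A_BC = 546.5 mm².
A_CD = 1183 mm².
δ_AB = -31300·204/(214.4·208000) = -0.1432 mm
δ_BC = 6800·805/(546.5·69300) = 0.1445 mm
δ_CD = 25200·515/(1183·198000) = 0.05539 mm
δ = Σδ_i = 0.05677 mm.

0.0568 mm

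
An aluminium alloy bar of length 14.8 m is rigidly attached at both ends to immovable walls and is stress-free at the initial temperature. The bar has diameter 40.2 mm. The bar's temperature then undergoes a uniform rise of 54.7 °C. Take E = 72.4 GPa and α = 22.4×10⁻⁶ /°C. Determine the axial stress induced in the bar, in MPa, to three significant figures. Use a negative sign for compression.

-88.7 MPa

Free thermal expansion αLΔT = 22.4e-6 · 14800 · 54.7 = 18.13 mm.
The walls impose strain ε = −(18.13)/14800 = -1.2253e-03; σ = Eε = 72400 · -1.2253e-03 = -88.71 MPa.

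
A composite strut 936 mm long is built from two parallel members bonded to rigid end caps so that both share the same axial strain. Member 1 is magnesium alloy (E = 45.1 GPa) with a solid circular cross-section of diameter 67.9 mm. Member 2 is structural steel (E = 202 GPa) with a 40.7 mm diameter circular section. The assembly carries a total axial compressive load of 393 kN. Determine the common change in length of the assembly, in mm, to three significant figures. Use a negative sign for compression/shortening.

-0.863 mm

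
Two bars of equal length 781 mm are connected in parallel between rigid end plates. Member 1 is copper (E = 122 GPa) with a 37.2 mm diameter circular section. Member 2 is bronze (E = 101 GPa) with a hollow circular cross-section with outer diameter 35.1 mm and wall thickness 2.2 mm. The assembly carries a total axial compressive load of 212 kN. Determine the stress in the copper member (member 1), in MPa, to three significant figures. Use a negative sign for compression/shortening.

A_1 = 1087 mm².
A_2 = 227.4 mm².
Equal strain + equilibrium ⇒ each member carries load in proportion to AE: A₁E₁ = 132600000 N, A₂E₂ = 22970000 N, ΣAE = 155600000 N.
σ₁ = P·E₁/ΣAE = -212000·122000/155600000 = -166.3 MPa.

-166 MPa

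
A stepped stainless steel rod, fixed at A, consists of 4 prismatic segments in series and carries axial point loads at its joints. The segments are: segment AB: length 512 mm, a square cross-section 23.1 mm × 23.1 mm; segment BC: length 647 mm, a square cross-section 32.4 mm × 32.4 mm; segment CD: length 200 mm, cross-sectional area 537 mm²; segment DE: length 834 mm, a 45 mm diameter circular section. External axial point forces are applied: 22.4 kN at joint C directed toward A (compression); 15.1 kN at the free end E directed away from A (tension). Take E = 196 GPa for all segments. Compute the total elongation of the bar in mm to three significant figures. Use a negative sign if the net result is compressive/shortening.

0.0104 mm

Internal axial forces (sectioning from the free end, tension +): N_DE = 15.1 kN, N_CD = 15.1 kN, N_BC = -7.3 kN, N_AB = -7.3 kN.
A_AB = 533.6 mm².
A_BC = 1050 mm².
A_DE = 1590 mm².
δ_AB = -7300·512/(533.6·196000) = -0.03574 mm
δ_BC = -7300·647/(1050·196000) = -0.02296 mm
δ_CD = 15100·200/(537·196000) = 0.02869 mm
δ_DE = 15100·834/(1590·196000) = 0.0404 mm
δ = Σδ_i = 0.0104 mm.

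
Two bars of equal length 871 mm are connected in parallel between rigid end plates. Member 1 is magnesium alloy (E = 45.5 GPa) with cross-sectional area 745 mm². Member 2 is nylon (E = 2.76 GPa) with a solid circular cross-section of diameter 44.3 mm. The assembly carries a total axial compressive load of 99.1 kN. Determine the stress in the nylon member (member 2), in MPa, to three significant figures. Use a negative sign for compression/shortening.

-7.17 MPa

A_2 = 1541 mm².
Equal strain + equilibrium ⇒ each member carries load in proportion to AE: A₁E₁ = 33900000 N, A₂E₂ = 4254000 N, ΣAE = 38150000 N.
σ₂ = P·E₂/ΣAE = -99100·2760/38150000 = -7.169 MPa.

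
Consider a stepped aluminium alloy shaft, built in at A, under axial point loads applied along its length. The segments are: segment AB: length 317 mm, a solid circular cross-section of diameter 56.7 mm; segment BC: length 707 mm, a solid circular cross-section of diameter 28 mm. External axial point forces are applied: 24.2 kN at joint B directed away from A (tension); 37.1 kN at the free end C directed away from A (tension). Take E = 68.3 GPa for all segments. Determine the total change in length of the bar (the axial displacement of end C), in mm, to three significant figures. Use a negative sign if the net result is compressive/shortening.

0.736 mm

Internal axial forces (sectioning from the free end, tension +): N_BC = 37.1 kN, N_AB = 61.3 kN.
A_AB = 2525 mm².
A_BC = 615.8 mm².
δ_AB = 61300·317/(2525·68300) = 0.1127 mm
δ_BC = 37100·707/(615.8·68300) = 0.6237 mm
δ = Σδ_i = 0.7364 mm.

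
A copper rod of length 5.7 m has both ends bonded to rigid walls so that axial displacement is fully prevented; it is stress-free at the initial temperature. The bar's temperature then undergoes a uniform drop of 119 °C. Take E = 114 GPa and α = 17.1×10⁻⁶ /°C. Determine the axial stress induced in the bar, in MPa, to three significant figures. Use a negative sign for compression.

Free thermal expansion αLΔT = 17.1e-6 · 5700 · -119 = -11.6 mm.
The walls impose strain ε = −(-11.6)/5700 = 2.0349e-03; σ = Eε = 114000 · 2.0349e-03 = 232 MPa.

232 MPa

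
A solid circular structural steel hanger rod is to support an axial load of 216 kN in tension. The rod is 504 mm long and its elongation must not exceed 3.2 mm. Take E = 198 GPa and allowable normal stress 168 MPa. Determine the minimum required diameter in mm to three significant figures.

Required area A ≥ P/σ_allow = 216000/168 = 1286 mm².
For a solid circular section, d ≥ √(4A/π) = 40.46 mm.
Elongation limit: A ≥ PL/(Eδ_allow) = 216000·504/(198000·3.2) = 171.8 mm² ⇒ d ≥ 14.79 mm.
The stress limit governs.

40.5 mm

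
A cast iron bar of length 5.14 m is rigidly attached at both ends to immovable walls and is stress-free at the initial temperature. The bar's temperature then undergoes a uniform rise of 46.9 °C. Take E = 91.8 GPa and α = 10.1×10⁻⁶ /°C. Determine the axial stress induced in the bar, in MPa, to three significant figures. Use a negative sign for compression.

Free thermal expansion αLΔT = 10.1e-6 · 5140 · 46.9 = 2.435 mm.
The walls impose strain ε = −(2.435)/5140 = -4.7369e-04; σ = Eε = 91800 · -4.7369e-04 = -43.48 MPa.

-43.5 MPa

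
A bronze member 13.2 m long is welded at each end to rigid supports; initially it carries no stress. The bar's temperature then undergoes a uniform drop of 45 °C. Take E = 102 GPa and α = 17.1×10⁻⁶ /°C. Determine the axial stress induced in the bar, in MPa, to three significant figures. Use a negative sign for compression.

78.5 MPa

Free thermal expansion αLΔT = 17.1e-6 · 13200 · -45 = -10.16 mm.
The walls impose strain ε = −(-10.16)/13200 = 7.6950e-04; σ = Eε = 102000 · 7.6950e-04 = 78.49 MPa.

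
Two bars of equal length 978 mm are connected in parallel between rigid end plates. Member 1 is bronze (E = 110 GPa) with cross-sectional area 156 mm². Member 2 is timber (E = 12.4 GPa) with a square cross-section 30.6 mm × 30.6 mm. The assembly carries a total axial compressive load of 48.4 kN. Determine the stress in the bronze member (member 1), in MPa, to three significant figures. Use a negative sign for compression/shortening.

-185 MPa

A_2 = 936.4 mm².
Equal strain + equilibrium ⇒ each member carries load in proportion to AE: A₁E₁ = 17160000 N, A₂E₂ = 11610000 N, ΣAE = 28770000 N.
σ₁ = P·E₁/ΣAE = -48400·110000/28770000 = -185 MPa.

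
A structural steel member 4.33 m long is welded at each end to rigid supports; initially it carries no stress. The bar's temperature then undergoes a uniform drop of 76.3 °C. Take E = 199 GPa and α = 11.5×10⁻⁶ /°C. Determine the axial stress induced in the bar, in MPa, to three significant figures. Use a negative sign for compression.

175 MPa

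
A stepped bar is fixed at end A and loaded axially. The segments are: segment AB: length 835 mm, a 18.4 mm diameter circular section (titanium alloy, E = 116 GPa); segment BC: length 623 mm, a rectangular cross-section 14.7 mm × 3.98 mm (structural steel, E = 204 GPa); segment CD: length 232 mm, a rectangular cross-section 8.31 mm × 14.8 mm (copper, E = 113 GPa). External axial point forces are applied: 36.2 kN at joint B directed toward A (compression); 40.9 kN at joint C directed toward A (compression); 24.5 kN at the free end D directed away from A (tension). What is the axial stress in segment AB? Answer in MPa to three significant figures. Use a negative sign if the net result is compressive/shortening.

-198 MPa

Internal axial forces (sectioning from the free end, tension +): N_CD = 24.5 kN, N_BC = -16.4 kN, N_AB = -52.6 kN.
A_AB = 265.9 mm².
σ_AB = N_AB/A_AB = -52600/265.9 = -197.8 MPa.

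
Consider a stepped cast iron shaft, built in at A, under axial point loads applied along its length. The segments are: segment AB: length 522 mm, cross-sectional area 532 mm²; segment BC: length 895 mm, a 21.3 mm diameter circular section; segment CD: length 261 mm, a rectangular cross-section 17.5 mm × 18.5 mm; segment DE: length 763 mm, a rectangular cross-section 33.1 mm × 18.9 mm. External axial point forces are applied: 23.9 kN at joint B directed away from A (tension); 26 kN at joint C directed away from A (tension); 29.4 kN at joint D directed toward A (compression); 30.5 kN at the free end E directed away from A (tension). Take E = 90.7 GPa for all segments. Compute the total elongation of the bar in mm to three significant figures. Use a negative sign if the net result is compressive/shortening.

Internal axial forces (sectioning from the free end, tension +): N_DE = 30.5 kN, N_CD = 1.1 kN, N_BC = 27.1 kN, N_AB = 51 kN.
A_BC = 356.3 mm².
A_CD = 323.8 mm².
A_DE = 625.6 mm².
δ_AB = 51000·522/(532·90700) = 0.5517 mm
δ_BC = 27100·895/(356.3·90700) = 0.7505 mm
δ_CD = 1100·261/(323.8·90700) = 0.009777 mm
δ_DE = 30500·763/(625.6·90700) = 0.4101 mm
δ = Σδ_i = 1.722 mm.

1.72 mm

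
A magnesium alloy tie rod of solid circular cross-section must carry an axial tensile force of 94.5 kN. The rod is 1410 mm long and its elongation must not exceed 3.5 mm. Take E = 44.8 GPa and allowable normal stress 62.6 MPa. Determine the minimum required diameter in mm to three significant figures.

43.8 mm

Required area A ≥ P/σ_allow = 94500/62.6 = 1510 mm².
For a solid circular section, d ≥ √(4A/π) = 43.84 mm.
Elongation limit: A ≥ PL/(Eδ_allow) = 94500·1410/(44800·3.5) = 849.8 mm² ⇒ d ≥ 32.89 mm.
The stress limit governs.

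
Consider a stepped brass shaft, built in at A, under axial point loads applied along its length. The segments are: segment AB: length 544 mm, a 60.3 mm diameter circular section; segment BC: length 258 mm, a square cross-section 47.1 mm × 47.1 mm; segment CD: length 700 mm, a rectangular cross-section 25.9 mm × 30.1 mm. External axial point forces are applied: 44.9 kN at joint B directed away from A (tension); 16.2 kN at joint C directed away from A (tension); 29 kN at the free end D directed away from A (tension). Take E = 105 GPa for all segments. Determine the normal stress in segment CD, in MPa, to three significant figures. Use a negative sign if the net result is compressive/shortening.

37.2 MPa

Internal axial forces (sectioning from the free end, tension +): N_CD = 29 kN, N_BC = 45.2 kN, N_AB = 90.1 kN.
A_CD = 779.6 mm².
σ_CD = N_CD/A_CD = 29000/779.6 = 37.2 MPa.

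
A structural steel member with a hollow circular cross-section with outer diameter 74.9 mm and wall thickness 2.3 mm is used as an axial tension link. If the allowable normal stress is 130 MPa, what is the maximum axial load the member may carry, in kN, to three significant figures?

A = 524.6 mm².
P_max = σ_allow · A = 130 · 524.6 = 68200 N = 68.2 kN.

68.2 kN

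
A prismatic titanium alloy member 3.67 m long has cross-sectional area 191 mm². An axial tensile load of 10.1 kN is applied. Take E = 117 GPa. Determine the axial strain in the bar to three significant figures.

4.52e-04

σ = N/A = 52.88 MPa; ε = σ/E = 52.88/117000 = 4.520e-04.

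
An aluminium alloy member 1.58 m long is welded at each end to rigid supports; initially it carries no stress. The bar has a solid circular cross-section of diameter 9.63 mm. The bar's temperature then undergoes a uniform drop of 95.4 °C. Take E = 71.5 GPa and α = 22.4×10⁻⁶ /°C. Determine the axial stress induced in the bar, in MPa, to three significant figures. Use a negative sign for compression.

153 MPa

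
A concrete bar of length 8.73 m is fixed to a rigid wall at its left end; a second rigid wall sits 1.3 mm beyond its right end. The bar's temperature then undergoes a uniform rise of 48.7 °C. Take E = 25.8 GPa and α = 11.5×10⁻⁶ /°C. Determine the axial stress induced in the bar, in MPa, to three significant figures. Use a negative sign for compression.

-10.6 MPa

Free thermal expansion αLΔT = 11.5e-6 · 8730 · 48.7 = 4.889 mm.
The walls engage after the gap closes; constrained expansion = 4.889 − 1.3 = 3.589 mm.
The walls impose strain ε = −(3.589)/8730 = -4.1114e-04; σ = Eε = 25800 · -4.1114e-04 = -10.61 MPa.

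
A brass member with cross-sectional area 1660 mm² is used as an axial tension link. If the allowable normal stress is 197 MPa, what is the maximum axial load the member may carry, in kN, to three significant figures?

327 kN

P_max = σ_allow · A = 197 · 1660 = 327000 N = 327 kN.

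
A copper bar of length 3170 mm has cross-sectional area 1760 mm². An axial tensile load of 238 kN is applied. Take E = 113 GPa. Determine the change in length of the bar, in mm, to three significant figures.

δ_mech = NL/(AE) = 238000·3170/(1760·113000) = 3.794 mm.

3.79 mm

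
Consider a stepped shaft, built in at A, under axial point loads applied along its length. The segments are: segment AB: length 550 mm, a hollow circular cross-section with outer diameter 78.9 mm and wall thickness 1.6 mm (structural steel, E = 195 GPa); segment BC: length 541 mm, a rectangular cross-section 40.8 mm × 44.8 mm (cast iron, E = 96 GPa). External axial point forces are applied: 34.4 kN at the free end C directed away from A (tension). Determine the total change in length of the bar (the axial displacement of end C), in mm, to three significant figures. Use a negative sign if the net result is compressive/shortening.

Internal axial forces (sectioning from the free end, tension +): N_BC = 34.4 kN, N_AB = 34.4 kN.
A_AB = 388.6 mm².
A_BC = 1828 mm².
δ_AB = 34400·550/(388.6·195000) = 0.2497 mm
δ_BC = 34400·541/(1828·96000) = 0.1061 mm
δ = Σδ_i = 0.3558 mm.

0.356 mm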